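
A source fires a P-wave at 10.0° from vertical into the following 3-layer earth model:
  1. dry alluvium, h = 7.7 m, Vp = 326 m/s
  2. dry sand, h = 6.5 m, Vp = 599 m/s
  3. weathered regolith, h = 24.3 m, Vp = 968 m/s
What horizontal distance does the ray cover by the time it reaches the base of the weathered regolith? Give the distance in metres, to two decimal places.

p = sin θ₁/V₁ = sin 10.0°/326 = 5.3266e-04 s/m is conserved through the stack.
Layer 1: θ = 10.00°; offset = 7.7·tan 10.00° = 1.3577 m.
Layer 2: sin θ = p·599 = 0.3191 → θ = 18.61°; offset = 6.5·tan 18.61° = 2.1883 m.
Layer 3: sin θ = p·968 = 0.5156 → θ = 31.04°; offset = 24.3·tan 31.04° = 14.6233 m.
Summing the layer offsets gives 18.1693 m.

18.17 m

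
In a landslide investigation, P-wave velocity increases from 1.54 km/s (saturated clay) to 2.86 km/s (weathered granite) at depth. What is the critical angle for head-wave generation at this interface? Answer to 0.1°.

32.6°

At critical incidence the refracted ray runs along the interface (θ₂ = 90°), so sin θ_c = V₁/V₂.
θ_c = arcsin(1.54/2.86) = arcsin 0.5385 = 32.58°.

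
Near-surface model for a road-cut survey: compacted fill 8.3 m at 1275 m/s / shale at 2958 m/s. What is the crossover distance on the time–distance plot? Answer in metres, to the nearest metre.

26 m

x_cross = 2h·√((V₂+V₁)/(V₂−V₁)).
(V₂+V₁)/(V₂−V₁) = (2958+1275)/(2958−1275) = 2.5152; √ = 1.5859.
x_cross = 2·8.3·1.5859 = 26.33 m.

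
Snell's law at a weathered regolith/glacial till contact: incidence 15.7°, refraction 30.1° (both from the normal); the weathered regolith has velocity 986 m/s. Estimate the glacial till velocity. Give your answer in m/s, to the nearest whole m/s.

1827 m/s

sin 15.7° = 0.2706; sin 30.1° = 0.5015.
V₂ = V₁·(sin θ₂/sin θ₁) = 986·(0.5015/0.2706) = 1827.38 m/s.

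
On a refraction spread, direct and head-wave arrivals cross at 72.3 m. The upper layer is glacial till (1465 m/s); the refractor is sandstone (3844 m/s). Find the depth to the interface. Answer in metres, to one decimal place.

x_cross = 2h·√((V₂+V₁)/(V₂−V₁)) → h = x_cross / (2·√((V₂+V₁)/(V₂−V₁))).
√((V₂+V₁)/(V₂−V₁)) = √((3844+1465)/(3844−1465)) = 1.4939.
h = 72.3 / (2·1.4939) = 24.20 m.

24.2 m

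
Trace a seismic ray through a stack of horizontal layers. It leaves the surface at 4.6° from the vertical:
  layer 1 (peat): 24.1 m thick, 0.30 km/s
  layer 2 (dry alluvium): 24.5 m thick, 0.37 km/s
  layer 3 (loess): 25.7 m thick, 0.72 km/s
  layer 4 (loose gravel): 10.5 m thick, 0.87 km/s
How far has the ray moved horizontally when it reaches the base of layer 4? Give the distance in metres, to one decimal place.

Apply Snell's law at each interface; in layer i the horizontal offset is hᵢ·tan θᵢ.
Layer 1: θ = 4.60°; offset = 24.1·tan 4.60° = 1.939 m.
Layer 2: sin θ = 0.37·sin 4.6°/0.30 = 0.0989, θ = 5.68°; offset = 24.5·tan 5.68° = 2.435 m.
Layer 3: sin θ = 0.72·sin 4.6°/0.30 = 0.1925, θ = 11.10°; offset = 25.7·tan 11.10° = 5.041 m.
Layer 4: sin θ = 0.87·sin 4.6°/0.30 = 0.2326, θ = 13.45°; offset = 10.5·tan 13.45° = 2.511 m.
Σ offsets = 11.926 m.

11.9 m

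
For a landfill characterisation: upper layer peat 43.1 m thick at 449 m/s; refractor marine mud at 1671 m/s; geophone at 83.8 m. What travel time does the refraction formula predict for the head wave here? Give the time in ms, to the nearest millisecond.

θ_c = arcsin(V₁/V₂) = arcsin(449/1671) = 15.59°, cos θ_c = 0.9632.
Intercept time tᵢ = 2h cos θ_c / V₁ = 2·43.1·0.9632/449 = 0.18492 s.
t = x/V₂ + tᵢ = 83.8/1671 + 0.18492 = 0.23507 s.

235 ms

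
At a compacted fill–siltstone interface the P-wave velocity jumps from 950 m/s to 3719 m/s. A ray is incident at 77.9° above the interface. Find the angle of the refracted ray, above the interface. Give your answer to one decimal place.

34.9°

Angle from the normal: 90° − 77.9° = 12.1°.
sin θ₁/V₁ = sin θ₂/V₂ ⇒ sin θ₂ = 3719·sin 12.1°/950 = 3719·0.2096/950 = 0.8206.
θ₂ = arcsin 0.8206 = 55.15° from the normal.
From the interface: 90° − 55.15° = 34.85°.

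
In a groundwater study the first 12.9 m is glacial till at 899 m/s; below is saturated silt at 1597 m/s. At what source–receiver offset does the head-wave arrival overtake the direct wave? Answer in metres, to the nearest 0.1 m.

x_cross = 2h·√((V₂+V₁)/(V₂−V₁)).
(V₂+V₁)/(V₂−V₁) = (1597+899)/(1597−899) = 3.5759; √ = 1.8910.
x_cross = 2·12.9·1.8910 = 48.79 m.

48.8 m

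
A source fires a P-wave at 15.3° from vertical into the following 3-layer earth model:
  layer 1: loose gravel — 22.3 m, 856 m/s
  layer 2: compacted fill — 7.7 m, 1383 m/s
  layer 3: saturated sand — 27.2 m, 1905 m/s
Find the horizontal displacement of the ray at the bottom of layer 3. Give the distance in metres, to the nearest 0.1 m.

Apply Snell's law at each interface; in layer i the horizontal offset is hᵢ·tan θᵢ.
Layer 1: θ = 15.30°; offset = 22.3·tan 15.30° = 6.101 m.
Layer 2: sin θ = 1383·sin 15.3°/856 = 0.4263, θ = 25.23°; offset = 7.7·tan 25.23° = 3.629 m.
Layer 3: sin θ = 1905·sin 15.3°/856 = 0.5872, θ = 35.96°; offset = 27.2·tan 35.96° = 19.734 m.
Σ offsets = 29.464 m.

29.5 m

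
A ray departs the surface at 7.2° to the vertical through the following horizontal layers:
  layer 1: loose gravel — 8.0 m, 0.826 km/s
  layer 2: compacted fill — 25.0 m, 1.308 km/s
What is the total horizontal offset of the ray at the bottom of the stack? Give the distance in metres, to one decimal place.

Ray parameter p = sin 7.2° / 0.826 km/s = 1.5174e-01 s/km.
Layer 1: θ = 7.20°; offset = 8.0·tan 7.20° = 1.011 m.
Layer 2: sin θ = p·1.308 = 0.1985 → θ = 11.45°; offset = 25.0·tan 11.45° = 5.062 m.
Σ offsets = 6.073 m.

6.1 m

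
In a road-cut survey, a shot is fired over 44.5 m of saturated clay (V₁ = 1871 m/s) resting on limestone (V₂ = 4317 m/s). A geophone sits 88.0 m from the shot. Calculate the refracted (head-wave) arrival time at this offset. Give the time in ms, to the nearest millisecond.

63 ms

θ_c = arcsin(V₁/V₂) = arcsin(1871/4317) = 25.68°, cos θ_c = 0.9012.
Intercept time tᵢ = 2h cos θ_c / V₁ = 2·44.5·0.9012/1871 = 0.04287 s.
t = x/V₂ + tᵢ = 88.0/4317 + 0.04287 = 0.06325 s.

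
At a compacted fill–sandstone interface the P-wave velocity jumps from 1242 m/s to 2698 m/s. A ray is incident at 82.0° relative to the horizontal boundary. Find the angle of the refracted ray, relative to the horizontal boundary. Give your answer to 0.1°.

72.4°

Angle from the normal: 90° − 82.0° = 8.0°.
sin θ₁/V₁ = sin θ₂/V₂ ⇒ sin θ₂ = 2698·sin 8.0°/1242 = 2698·0.1392/1242 = 0.3023.
θ₂ = arcsin 0.3023 = 17.60° from the normal.
From the interface: 90° − 17.60° = 72.40°.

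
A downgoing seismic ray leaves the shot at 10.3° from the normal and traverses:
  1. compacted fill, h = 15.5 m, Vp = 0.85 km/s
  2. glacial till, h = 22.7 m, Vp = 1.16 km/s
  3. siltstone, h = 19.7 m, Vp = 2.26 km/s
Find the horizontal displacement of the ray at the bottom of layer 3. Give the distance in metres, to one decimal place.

19.2 m

Apply Snell's law at each interface; in layer i the horizontal offset is hᵢ·tan θᵢ.
Layer 1: θ = 10.30°; offset = 15.5·tan 10.30° = 2.817 m.
Layer 2: sin θ = 1.16·sin 10.3°/0.85 = 0.2440, θ = 14.12°; offset = 22.7·tan 14.12° = 5.712 m.
Layer 3: sin θ = 2.26·sin 10.3°/0.85 = 0.4754, θ = 28.39°; offset = 19.7·tan 28.39° = 10.645 m.
Σ offsets = 19.174 m.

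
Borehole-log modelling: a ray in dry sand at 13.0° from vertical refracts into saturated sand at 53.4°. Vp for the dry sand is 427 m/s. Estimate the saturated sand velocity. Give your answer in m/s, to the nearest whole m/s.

sin 13.0° = 0.2250; sin 53.4° = 0.8028.
V₂ = V₁·(sin θ₂/sin θ₁) = 427·(0.8028/0.2250) = 1523.90 m/s.

1524 m/s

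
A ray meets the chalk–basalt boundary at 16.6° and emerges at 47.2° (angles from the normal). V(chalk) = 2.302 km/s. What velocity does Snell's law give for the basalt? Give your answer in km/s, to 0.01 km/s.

5.91 km/s

Snell's law: sin 16.6°/V₁ = sin 47.2°/V₂.
V₂ = V₁·sin 47.2°/sin 16.6° = 2.302 × 2.5683 = 5.91 km/s.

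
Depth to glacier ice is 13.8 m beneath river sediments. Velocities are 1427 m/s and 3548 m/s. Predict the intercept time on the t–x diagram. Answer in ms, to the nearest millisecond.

tᵢ = 2h·√(V₂²−V₁²)/(V₁V₂).
√(V₂²−V₁²) = √(3548²−1427²) = 3248.4 m/s.
tᵢ = 2·13.8·3248.4/(1427·3548) = 0.01771 s.

18 ms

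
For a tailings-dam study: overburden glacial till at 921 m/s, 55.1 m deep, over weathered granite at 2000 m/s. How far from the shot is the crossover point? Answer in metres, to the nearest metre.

181 m

x_cross = 2h·√((V₂+V₁)/(V₂−V₁)).
(V₂+V₁)/(V₂−V₁) = (2000+921)/(2000−921) = 2.7071; √ = 1.6453.
x_cross = 2·55.1·1.6453 = 181.32 m.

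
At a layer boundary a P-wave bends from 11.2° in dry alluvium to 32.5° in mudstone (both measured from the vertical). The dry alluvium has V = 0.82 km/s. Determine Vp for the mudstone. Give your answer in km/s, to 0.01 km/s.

Snell's law: sin 11.2°/V₁ = sin 32.5°/V₂.
V₂ = V₁·sin 32.5°/sin 11.2° = 0.82 × 2.7662 = 2.27 km/s.

2.27 km/s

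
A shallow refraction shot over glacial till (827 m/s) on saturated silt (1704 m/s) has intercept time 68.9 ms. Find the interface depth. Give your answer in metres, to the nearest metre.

θ_c = arcsin(827/1704) = 29.03°; cos θ_c = 0.8743.
tᵢ = 2h cos θ_c/V₁ ⇒ h = tᵢ·V₁/(2 cos θ_c) = 0.0689·827/(2·0.8743) = 32.59 m.

33 m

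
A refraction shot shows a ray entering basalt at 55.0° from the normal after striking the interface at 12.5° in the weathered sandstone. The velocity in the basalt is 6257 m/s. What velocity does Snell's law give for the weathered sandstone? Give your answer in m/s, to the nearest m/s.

Snell's law: sin 12.5°/V₁ = sin 55.0°/V₂.
V₁ = V₂·sin 12.5°/sin 55.0° = 6257 × 0.2642 = 1653.25 m/s.

1653 m/s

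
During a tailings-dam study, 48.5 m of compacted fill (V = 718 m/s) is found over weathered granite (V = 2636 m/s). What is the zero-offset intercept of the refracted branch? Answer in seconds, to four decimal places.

tᵢ = 2h·√(V₂²−V₁²)/(V₁V₂).
√(V₂²−V₁²) = √(2636²−718²) = 2536.3 m/s.
tᵢ = 2·48.5·2536.3/(718·2636) = 0.12999 s.

0.1300 s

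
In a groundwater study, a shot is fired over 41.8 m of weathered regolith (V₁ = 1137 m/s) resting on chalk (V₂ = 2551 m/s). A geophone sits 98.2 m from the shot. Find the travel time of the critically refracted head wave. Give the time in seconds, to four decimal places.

0.1043 s

t = x/V₂ + 2h·√(V₂²−V₁²)/(V₁V₂).
√(V₂²−V₁²) = √(2551²−1137²) = 2283.6 m/s; delay term = 2·41.8·2283.6/(1137·2551) = 0.06582 s.
t = 98.2/2551 + 0.06582 = 0.10431 s.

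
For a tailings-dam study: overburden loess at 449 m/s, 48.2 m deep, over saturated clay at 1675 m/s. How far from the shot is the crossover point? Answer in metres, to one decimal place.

x_cross = 2h·√((V₂+V₁)/(V₂−V₁)).
(V₂+V₁)/(V₂−V₁) = (1675+449)/(1675−449) = 1.7325; √ = 1.3162.
x_cross = 2·48.2·1.3162 = 126.88 m.

126.9 m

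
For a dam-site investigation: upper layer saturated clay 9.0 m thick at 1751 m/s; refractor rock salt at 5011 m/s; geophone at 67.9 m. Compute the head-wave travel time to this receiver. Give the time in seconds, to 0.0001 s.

0.0232 s

θ_c = arcsin(V₁/V₂) = arcsin(1751/5011) = 20.45°, cos θ_c = 0.9370.
Intercept time tᵢ = 2h cos θ_c / V₁ = 2·9.0·0.9370/1751 = 0.00963 s.
t = x/V₂ + tᵢ = 67.9/5011 + 0.00963 = 0.02318 s.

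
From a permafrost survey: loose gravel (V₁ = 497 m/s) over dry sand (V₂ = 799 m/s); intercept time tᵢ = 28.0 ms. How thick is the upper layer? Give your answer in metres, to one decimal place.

8.9 m

h = tᵢ·V₁·V₂ / (2·√(V₂²−V₁²)).
√(V₂²−V₁²) = √(799² − 497²) = 625.6 m/s.
h = 0.028 s × 497 × 799 / (2 × 625.6) = 8.89 m.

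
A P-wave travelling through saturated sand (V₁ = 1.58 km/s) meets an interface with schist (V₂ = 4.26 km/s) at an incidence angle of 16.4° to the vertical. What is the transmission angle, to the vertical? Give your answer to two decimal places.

sin θ₁/V₁ = sin θ₂/V₂ ⇒ sin θ₂ = 4.26·sin 16.4°/1.58 = 4.26·0.2823/1.58 = 0.7612.
θ₂ = sin⁻¹(0.7612) = 49.57° (from vertical).

49.57°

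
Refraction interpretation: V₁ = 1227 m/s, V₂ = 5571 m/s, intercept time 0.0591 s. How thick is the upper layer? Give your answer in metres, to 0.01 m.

θ_c = arcsin(1227/5571) = 12.72°; cos θ_c = 0.9754.
tᵢ = 2h cos θ_c/V₁ ⇒ h = tᵢ·V₁/(2 cos θ_c) = 0.0591·1227/(2·0.9754) = 37.17 m.

37.17 m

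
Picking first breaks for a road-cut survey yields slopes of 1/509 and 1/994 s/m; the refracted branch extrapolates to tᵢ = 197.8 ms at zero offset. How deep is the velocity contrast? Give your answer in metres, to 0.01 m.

θ_c = arcsin(509/994) = 30.80°; cos θ_c = 0.8589.
tᵢ = 2h cos θ_c/V₁ ⇒ h = tᵢ·V₁/(2 cos θ_c) = 0.1978·509/(2·0.8589) = 58.61 m.

58.61 m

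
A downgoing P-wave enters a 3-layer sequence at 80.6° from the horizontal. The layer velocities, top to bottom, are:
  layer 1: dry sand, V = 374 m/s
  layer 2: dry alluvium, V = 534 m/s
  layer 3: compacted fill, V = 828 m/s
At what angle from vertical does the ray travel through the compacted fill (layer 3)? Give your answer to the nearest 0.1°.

21.2°

From the normal: θ₁ = 90° − 80.6° = 9.4°.
Snell's law across each interface conserves sin θ / V, so sin θ_3 = V_3·sin θ₁/V₁.
sin θ_3 = 828 × sin 9.4° / 374 = 0.3616.
θ_3 = 21.20° from the vertical.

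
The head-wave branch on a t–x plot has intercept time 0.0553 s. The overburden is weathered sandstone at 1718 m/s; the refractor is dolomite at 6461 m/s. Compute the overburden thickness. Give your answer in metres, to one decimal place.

θ_c = arcsin(1718/6461) = 15.42°; cos θ_c = 0.9640.
tᵢ = 2h cos θ_c/V₁ ⇒ h = tᵢ·V₁/(2 cos θ_c) = 0.0553·1718/(2·0.9640) = 49.28 m.

49.3 m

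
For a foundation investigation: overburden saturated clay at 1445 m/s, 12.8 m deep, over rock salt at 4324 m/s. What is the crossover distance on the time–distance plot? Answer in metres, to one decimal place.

x_cross = 2h·√((V₂+V₁)/(V₂−V₁)).
(V₂+V₁)/(V₂−V₁) = (4324+1445)/(4324−1445) = 2.0038; √ = 1.4156.
x_cross = 2·12.8·1.4156 = 36.24 m.

36.2 m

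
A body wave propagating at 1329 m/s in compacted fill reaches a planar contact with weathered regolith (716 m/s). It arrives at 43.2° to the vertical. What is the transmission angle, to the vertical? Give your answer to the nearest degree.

Snell's law: sin θ₂ = (V₂/V₁)·sin θ₁ = (716/1329)·sin 43.2° = 0.3688.
θ₂ = arcsin 0.3688 = 21.64° from the normal.

22°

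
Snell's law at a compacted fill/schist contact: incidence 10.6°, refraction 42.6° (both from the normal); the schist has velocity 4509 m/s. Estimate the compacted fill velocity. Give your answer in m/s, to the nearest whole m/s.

1225 m/s

sin 10.6° = 0.1840; sin 42.6° = 0.6769.
V₁ = V₂·(sin θ₁/sin θ₂) = 4509·(0.1840/0.6769) = 1225.39 m/s.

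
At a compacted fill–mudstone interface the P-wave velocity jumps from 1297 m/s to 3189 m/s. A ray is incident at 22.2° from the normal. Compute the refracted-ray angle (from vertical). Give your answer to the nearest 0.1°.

68.3°

sin θ₁/V₁ = sin θ₂/V₂ ⇒ sin θ₂ = 3189·sin 22.2°/1297 = 3189·0.3778/1297 = 0.9290.
θ₂ = arcsin 0.9290 = 68.28° from the normal.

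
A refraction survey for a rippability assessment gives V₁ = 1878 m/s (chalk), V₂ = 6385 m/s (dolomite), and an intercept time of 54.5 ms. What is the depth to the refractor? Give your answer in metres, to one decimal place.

h = tᵢ·V₁·V₂ / (2·√(V₂²−V₁²)).
√(V₂²−V₁²) = √(6385² − 1878²) = 6102.6 m/s.
h = 0.0545 s × 1878 × 6385 / (2 × 6102.6) = 53.54 m.

53.5 m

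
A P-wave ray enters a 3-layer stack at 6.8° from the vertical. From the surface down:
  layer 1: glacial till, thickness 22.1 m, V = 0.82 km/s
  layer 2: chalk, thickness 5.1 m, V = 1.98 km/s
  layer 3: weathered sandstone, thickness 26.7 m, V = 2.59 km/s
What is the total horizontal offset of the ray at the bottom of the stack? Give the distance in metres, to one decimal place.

14.9 m

Ray parameter p = sin 6.8° / 0.82 km/s = 1.4440e-01 s/km.
Layer 1: θ = 6.80°; offset = 22.1·tan 6.80° = 2.635 m.
Layer 2: sin θ = p·1.98 = 0.2859 → θ = 16.61°; offset = 5.1·tan 16.61° = 1.522 m.
Layer 3: sin θ = p·2.59 = 0.3740 → θ = 21.96°; offset = 26.7·tan 21.96° = 10.767 m.
Total horizontal offset = 14.924 m.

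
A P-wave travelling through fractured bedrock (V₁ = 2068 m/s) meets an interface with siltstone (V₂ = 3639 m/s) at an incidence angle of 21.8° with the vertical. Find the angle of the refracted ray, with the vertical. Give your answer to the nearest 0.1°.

40.8°

sin θ₁/V₁ = sin θ₂/V₂ ⇒ sin θ₂ = 3639·sin 21.8°/2068 = 3639·0.3714/2068 = 0.6535.
θ₂ = arcsin 0.6535 = 40.80° from the normal.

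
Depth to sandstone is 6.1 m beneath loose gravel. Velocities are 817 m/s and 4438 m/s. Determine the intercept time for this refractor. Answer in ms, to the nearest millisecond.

θ_c = arcsin(V₁/V₂) = arcsin(817/4438) = 10.61°; cos θ_c = 0.9829.
tᵢ = 2h·cos θ_c / V₁ = 2·6.1·0.9829 / 817 = 0.01468 s.

15 ms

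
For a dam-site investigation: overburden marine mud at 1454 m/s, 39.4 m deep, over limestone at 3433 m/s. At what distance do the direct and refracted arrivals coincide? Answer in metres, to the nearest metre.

θ_c = arcsin(1454/3433) = 25.06°, so cos θ_c = 0.9059 and tᵢ = 2h cos θ_c/V₁ = 0.0491 s.
At crossover x/V₁ = x/V₂ + tᵢ ⇒ x = tᵢ/(1/V₁ − 1/V₂) = 0.04909/(6.8776e-04 − 2.9129e-04) = 123.83 m.

124 m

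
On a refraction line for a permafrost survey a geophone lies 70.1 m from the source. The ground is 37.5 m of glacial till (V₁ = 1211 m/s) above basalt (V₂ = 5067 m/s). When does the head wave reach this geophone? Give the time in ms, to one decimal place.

74.0 ms

θ_c = arcsin(V₁/V₂) = arcsin(1211/5067) = 13.83°, cos θ_c = 0.9710.
Intercept time tᵢ = 2h cos θ_c / V₁ = 2·37.5·0.9710/1211 = 0.06014 s.
t = x/V₂ + tᵢ = 70.1/5067 + 0.06014 = 0.07397 s.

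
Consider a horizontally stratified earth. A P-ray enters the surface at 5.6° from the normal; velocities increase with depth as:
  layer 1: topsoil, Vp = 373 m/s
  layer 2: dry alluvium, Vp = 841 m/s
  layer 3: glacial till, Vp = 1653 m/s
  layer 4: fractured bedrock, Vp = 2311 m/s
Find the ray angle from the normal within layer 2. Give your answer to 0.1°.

Snell's law across each interface conserves sin θ / V, so sin θ_2 = V_2·sin θ₁/V₁.
sin θ_2 = 841 × sin 5.6° / 373 = 0.2200.
θ_2 = arcsin 0.2200 = 12.71°.

12.7°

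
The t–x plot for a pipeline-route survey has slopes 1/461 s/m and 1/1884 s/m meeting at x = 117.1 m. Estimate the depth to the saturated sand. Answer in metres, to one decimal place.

x_cross = 2h·√((V₂+V₁)/(V₂−V₁)) → h = x_cross / (2·√((V₂+V₁)/(V₂−V₁))).
√((V₂+V₁)/(V₂−V₁)) = √((1884+461)/(1884−461)) = 1.2837.
h = 117.1 / (2·1.2837) = 45.61 m.

45.6 m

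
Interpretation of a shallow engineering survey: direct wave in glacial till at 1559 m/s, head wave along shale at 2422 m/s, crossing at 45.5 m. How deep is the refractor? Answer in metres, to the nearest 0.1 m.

x_cross = 2h·√((V₂+V₁)/(V₂−V₁)) → h = x_cross / (2·√((V₂+V₁)/(V₂−V₁))).
√((V₂+V₁)/(V₂−V₁)) = √((2422+1559)/(2422−1559)) = 2.1478.
h = 45.5 / (2·2.1478) = 10.59 m.

10.6 m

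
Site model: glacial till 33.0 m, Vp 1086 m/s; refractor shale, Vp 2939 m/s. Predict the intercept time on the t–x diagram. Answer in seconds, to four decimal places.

θ_c = arcsin(V₁/V₂) = arcsin(1086/2939) = 21.69°; cos θ_c = 0.9292.
tᵢ = 2h·cos θ_c / V₁ = 2·33.0·0.9292 / 1086 = 0.05647 s.

0.0565 s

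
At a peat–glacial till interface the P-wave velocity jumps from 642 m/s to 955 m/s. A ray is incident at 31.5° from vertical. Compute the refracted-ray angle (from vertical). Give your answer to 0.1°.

Snell's law: sin θ₂ = (V₂/V₁)·sin θ₁ = (955/642)·sin 31.5° = 0.7772.
θ₂ = sin⁻¹(0.7772) = 51.01° (from vertical).

51.0°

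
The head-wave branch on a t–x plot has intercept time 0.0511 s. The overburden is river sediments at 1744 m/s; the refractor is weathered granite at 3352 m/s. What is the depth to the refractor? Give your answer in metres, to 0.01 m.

52.18 m

θ_c = arcsin(1744/3352) = 31.35°; cos θ_c = 0.8540.
tᵢ = 2h cos θ_c/V₁ ⇒ h = tᵢ·V₁/(2 cos θ_c) = 0.0511·1744/(2·0.8540) = 52.18 m.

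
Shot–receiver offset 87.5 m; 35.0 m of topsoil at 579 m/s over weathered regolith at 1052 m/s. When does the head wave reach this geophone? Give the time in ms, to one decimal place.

t = x/V₂ + 2h·√(V₂²−V₁²)/(V₁V₂).
√(V₂²−V₁²) = √(1052²−579²) = 878.3 m/s; delay term = 2·35.0·878.3/(579·1052) = 0.10094 s.
t = 87.5/1052 + 0.10094 = 0.18411 s.

184.1 ms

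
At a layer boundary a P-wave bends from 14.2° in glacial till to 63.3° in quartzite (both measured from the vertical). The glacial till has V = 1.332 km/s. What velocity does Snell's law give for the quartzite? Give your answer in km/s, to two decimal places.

4.85 km/s

sin 14.2° = 0.2453; sin 63.3° = 0.8934.
V₂ = V₁·(sin θ₂/sin θ₁) = 1.332·(0.8934/0.2453) = 4.85 km/s.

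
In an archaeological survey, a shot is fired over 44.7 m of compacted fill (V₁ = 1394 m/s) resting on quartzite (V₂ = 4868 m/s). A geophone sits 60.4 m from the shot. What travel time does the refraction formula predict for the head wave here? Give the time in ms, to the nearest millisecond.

θ_c = arcsin(V₁/V₂) = arcsin(1394/4868) = 16.64°, cos θ_c = 0.9581.
Intercept time tᵢ = 2h cos θ_c / V₁ = 2·44.7·0.9581/1394 = 0.06145 s.
t = x/V₂ + tᵢ = 60.4/4868 + 0.06145 = 0.07385 s.

74 ms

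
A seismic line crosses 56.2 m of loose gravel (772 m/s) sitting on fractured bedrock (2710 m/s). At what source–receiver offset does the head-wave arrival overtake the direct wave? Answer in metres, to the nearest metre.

151 m

x_cross = 2h·√((V₂+V₁)/(V₂−V₁)).
(V₂+V₁)/(V₂−V₁) = (2710+772)/(2710−772) = 1.7967; √ = 1.3404.
x_cross = 2·56.2·1.3404 = 150.66 m.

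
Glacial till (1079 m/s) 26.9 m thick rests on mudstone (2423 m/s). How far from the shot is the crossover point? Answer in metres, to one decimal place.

θ_c = arcsin(1079/2423) = 26.44°, so cos θ_c = 0.8954 and tᵢ = 2h cos θ_c/V₁ = 0.0446 s.
At crossover x/V₁ = x/V₂ + tᵢ ⇒ x = tᵢ/(1/V₁ − 1/V₂) = 0.04464/(9.2678e-04 − 4.1271e-04) = 86.84 m.

86.8 m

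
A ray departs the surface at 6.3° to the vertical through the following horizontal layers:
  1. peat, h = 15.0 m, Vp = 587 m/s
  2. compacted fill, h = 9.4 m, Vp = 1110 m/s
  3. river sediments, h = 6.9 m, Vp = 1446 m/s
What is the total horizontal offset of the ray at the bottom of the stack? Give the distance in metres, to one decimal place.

Apply Snell's law at each interface; in layer i the horizontal offset is hᵢ·tan θᵢ.
Layer 1: θ = 6.30°; offset = 15.0·tan 6.30° = 1.656 m.
Layer 2: sin θ = 1110·sin 6.3°/587 = 0.2075, θ = 11.98°; offset = 9.4·tan 11.98° = 1.994 m.
Layer 3: sin θ = 1446·sin 6.3°/587 = 0.2703, θ = 15.68°; offset = 6.9·tan 15.68° = 1.937 m.
Summing the layer offsets gives 5.587 m.

5.6 m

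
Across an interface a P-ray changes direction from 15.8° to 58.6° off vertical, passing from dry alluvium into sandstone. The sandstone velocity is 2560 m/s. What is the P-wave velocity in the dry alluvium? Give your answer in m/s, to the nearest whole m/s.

817 m/s

sin 15.8° = 0.2723; sin 58.6° = 0.8536.
V₁ = V₂·(sin θ₁/sin θ₂) = 2560·(0.2723/0.8536) = 816.63 m/s.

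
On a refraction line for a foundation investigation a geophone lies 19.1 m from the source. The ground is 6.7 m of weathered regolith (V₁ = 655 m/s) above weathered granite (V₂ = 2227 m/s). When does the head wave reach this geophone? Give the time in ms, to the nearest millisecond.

θ_c = arcsin(V₁/V₂) = arcsin(655/2227) = 17.10°, cos θ_c = 0.9558.
Intercept time tᵢ = 2h cos θ_c / V₁ = 2·6.7·0.9558/655 = 0.01955 s.
t = x/V₂ + tᵢ = 19.1/2227 + 0.01955 = 0.02813 s.

28 ms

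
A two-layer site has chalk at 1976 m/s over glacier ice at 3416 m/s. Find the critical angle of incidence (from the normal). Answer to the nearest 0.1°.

35.3°

At critical incidence the refracted ray runs along the interface (θ₂ = 90°), so sin θ_c = V₁/V₂.
θ_c = arcsin(1976/3416) = arcsin 0.5785 = 35.34°.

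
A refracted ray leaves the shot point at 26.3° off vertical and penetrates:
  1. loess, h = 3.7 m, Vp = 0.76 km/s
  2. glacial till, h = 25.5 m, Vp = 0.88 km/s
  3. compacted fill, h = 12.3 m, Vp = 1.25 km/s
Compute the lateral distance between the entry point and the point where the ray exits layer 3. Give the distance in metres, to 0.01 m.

30.16 m

Apply Snell's law at each interface; in layer i the horizontal offset is hᵢ·tan θᵢ.
Layer 1: θ = 26.30°; offset = 3.7·tan 26.30° = 1.8287 m.
Layer 2: sin θ = 0.88·sin 26.3°/0.76 = 0.5130, θ = 30.87°; offset = 25.5·tan 30.87° = 15.2408 m.
Layer 3: sin θ = 1.25·sin 26.3°/0.76 = 0.7287, θ = 46.78°; offset = 12.3·tan 46.78° = 13.0892 m.
Total horizontal offset = 30.1587 m.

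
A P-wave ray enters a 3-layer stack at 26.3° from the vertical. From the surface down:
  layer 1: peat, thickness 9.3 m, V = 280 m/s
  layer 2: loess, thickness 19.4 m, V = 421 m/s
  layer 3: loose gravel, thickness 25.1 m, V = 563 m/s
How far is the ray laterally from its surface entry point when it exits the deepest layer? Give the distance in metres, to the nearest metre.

71 m

Ray parameter p = sin 26.3° / 280 m/s = 1.5824e-03 s/m.
Layer 1: θ = 26.30°; offset = 9.3·tan 26.30° = 4.596 m.
Layer 2: sin θ = p·421 = 0.6662 → θ = 41.77°; offset = 19.4·tan 41.77° = 17.330 m.
Layer 3: sin θ = p·563 = 0.8909 → θ = 62.99°; offset = 25.1·tan 62.99° = 49.230 m.
Summing the layer offsets gives 71.156 m.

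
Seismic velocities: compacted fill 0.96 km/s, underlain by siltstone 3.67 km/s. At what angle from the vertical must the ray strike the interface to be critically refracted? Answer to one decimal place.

15.2°

Critical incidence: sin θ_c = V₁/V₂ = 0.96/3.67 = 0.2616.
θ_c = arcsin 0.2616 = 15.16°.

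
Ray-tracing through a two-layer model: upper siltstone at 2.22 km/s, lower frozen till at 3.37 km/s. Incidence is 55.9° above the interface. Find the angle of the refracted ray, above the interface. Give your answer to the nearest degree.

32°

Convert to the normal: θ₁ = 90° − 55.9° = 34.1°.
Snell's law: sin θ₂ = (V₂/V₁)·sin θ₁ = (3.37/2.22)·sin 34.1° = 0.8511.
θ₂ = sin⁻¹(0.8511) = 58.33° (from vertical).
From the interface: 90° − 58.33° = 31.67°.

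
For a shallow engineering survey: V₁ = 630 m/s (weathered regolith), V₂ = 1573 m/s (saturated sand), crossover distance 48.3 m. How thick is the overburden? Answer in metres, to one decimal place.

x_cross = 2h·√((V₂+V₁)/(V₂−V₁)) → h = x_cross / (2·√((V₂+V₁)/(V₂−V₁))).
√((V₂+V₁)/(V₂−V₁)) = √((1573+630)/(1573−630)) = 1.5285.
h = 48.3 / (2·1.5285) = 15.80 m.

15.8 m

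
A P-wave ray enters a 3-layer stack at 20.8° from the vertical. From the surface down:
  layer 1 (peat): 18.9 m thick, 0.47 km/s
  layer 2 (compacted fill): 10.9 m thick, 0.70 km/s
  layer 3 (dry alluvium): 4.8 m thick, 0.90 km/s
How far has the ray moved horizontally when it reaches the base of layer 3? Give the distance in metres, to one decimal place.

18.4 m

Apply Snell's law at each interface; in layer i the horizontal offset is hᵢ·tan θᵢ.
Layer 1: θ = 20.80°; offset = 18.9·tan 20.80° = 7.179 m.
Layer 2: sin θ = 0.70·sin 20.8°/0.47 = 0.5289, θ = 31.93°; offset = 10.9·tan 31.93° = 6.793 m.
Layer 3: sin θ = 0.90·sin 20.8°/0.47 = 0.6800, θ = 42.84°; offset = 4.8·tan 42.84° = 4.452 m.
Σ offsets = 18.424 m.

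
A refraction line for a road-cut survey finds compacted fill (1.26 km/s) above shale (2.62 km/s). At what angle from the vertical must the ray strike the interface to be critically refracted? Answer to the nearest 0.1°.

Critical incidence: sin θ_c = V₁/V₂ = 1.26/2.62 = 0.4809.
θ_c = arcsin 0.4809 = 28.75°.

28.7°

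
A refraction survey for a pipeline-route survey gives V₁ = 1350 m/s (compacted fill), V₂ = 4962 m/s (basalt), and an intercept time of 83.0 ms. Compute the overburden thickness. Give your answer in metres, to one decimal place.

58.2 m

θ_c = arcsin(1350/4962) = 15.79°; cos θ_c = 0.9623.
tᵢ = 2h cos θ_c/V₁ ⇒ h = tᵢ·V₁/(2 cos θ_c) = 0.083·1350/(2·0.9623) = 58.22 m.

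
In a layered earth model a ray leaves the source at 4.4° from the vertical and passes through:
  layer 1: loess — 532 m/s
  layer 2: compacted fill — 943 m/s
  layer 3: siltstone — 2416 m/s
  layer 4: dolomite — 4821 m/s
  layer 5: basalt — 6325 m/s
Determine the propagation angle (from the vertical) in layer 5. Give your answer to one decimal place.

65.8°

Ray parameter p = sin 4.4° / 532 = 1.4421e-04 s/m.
sin θ_5 = p·V_5 = 1.4421e-04 × 6325 = 0.9121.
θ_5 = arcsin 0.9121 = 65.80°.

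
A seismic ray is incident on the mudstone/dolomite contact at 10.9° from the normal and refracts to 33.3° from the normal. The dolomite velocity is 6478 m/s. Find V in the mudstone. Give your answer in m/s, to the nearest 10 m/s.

sin 10.9° = 0.1891; sin 33.3° = 0.5490.
V₁ = V₂·(sin θ₁/sin θ₂) = 6478·(0.1891/0.5490) = 2231.16 m/s.

2230 m/s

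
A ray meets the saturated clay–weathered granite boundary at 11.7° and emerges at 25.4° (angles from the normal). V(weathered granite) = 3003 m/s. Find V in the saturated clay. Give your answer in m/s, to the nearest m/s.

1420 m/s

sin 11.7° = 0.2028; sin 25.4° = 0.4289.
V₁ = V₂·(sin θ₁/sin θ₂) = 3003·(0.2028/0.4289) = 1419.73 m/s.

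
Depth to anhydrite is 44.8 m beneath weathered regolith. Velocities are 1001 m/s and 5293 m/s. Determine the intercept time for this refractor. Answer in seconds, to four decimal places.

θ_c = arcsin(V₁/V₂) = arcsin(1001/5293) = 10.90°; cos θ_c = 0.9820.
tᵢ = 2h·cos θ_c / V₁ = 2·44.8·0.9820 / 1001 = 0.08790 s.

0.0879 s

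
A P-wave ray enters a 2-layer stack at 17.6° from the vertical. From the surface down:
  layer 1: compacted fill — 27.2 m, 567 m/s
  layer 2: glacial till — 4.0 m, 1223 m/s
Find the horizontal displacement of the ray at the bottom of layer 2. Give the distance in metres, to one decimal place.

12.1 m

Apply Snell's law at each interface; in layer i the horizontal offset is hᵢ·tan θᵢ.
Layer 1: θ = 17.60°; offset = 27.2·tan 17.60° = 8.628 m.
Layer 2: sin θ = 1223·sin 17.6°/567 = 0.6522, θ = 40.71°; offset = 4.0·tan 40.71° = 3.441 m.
Summing the layer offsets gives 12.070 m.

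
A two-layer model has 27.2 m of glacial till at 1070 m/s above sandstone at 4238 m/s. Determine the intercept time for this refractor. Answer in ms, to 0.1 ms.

49.2 ms

θ_c = arcsin(V₁/V₂) = arcsin(1070/4238) = 14.62°; cos θ_c = 0.9676.
tᵢ = 2h·cos θ_c / V₁ = 2·27.2·0.9676 / 1070 = 0.04919 s.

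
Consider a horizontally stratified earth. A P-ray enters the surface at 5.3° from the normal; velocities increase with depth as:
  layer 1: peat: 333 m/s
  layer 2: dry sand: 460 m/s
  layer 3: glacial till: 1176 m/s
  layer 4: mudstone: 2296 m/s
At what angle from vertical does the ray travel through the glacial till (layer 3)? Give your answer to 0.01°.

19.04°

Ray parameter p = sin 5.3° / 333 = 2.7739e-04 s/m.
sin θ_3 = p·V_3 = 2.7739e-04 × 1176 = 0.3262.
θ_3 = 19.04° from the vertical.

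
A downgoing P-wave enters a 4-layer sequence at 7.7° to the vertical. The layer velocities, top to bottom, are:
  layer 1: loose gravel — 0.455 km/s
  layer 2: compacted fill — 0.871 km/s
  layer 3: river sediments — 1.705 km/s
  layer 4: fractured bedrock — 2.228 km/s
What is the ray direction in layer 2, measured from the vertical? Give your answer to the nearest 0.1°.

14.9°

Snell's law across each interface conserves sin θ / V, so sin θ_2 = V_2·sin θ₁/V₁.
sin θ_2 = 0.871 × sin 7.7° / 0.455 = 0.2565.
θ_2 = 14.86° from the vertical.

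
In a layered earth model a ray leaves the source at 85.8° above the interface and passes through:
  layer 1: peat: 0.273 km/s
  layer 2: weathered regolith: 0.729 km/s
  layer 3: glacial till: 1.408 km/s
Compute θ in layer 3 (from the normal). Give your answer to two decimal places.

From the normal: θ₁ = 90° − 85.8° = 4.2°.
Snell's law across each interface conserves sin θ / V, so sin θ_3 = V_3·sin θ₁/V₁.
sin θ_3 = 1.408 × sin 4.2° / 0.273 = 0.3777.
θ_3 = 22.19° from the vertical.

22.19°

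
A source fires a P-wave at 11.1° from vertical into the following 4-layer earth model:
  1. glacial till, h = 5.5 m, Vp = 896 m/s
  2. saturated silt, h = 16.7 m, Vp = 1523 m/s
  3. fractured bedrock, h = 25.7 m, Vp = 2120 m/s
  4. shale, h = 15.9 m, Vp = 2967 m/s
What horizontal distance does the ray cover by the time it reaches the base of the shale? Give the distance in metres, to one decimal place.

33.2 m

Apply Snell's law at each interface; in layer i the horizontal offset is hᵢ·tan θᵢ.
Layer 1: θ = 11.10°; offset = 5.5·tan 11.10° = 1.079 m.
Layer 2: sin θ = 1523·sin 11.1°/896 = 0.3272, θ = 19.10°; offset = 16.7·tan 19.10° = 5.783 m.
Layer 3: sin θ = 2120·sin 11.1°/896 = 0.4555, θ = 27.10°; offset = 25.7·tan 27.10° = 13.150 m.
Layer 4: sin θ = 2967·sin 11.1°/896 = 0.6375, θ = 39.61°; offset = 15.9·tan 39.61° = 13.157 m.
Total horizontal offset = 33.170 m.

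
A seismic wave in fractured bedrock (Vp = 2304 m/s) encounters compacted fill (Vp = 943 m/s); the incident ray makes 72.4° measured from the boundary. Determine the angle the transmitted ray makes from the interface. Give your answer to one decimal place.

Convert to the normal: θ₁ = 90° − 72.4° = 17.6°.
sin θ₁/V₁ = sin θ₂/V₂ ⇒ sin θ₂ = 943·sin 17.6°/2304 = 943·0.3024/2304 = 0.1238.
θ₂ = arcsin 0.1238 = 7.11° from the normal.
From the interface: 90° − 7.11° = 82.89°.

82.9°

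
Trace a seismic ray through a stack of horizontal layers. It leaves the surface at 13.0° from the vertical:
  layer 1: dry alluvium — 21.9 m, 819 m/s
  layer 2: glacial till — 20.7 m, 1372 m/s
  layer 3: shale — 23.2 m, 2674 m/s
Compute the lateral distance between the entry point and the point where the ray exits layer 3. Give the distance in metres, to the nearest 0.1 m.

38.6 m

p = sin θ₁/V₁ = sin 13.0°/819 = 2.7467e-04 s/m is conserved through the stack.
Layer 1: θ = 13.00°; offset = 21.9·tan 13.00° = 5.056 m.
Layer 2: sin θ = p·1372 = 0.3768 → θ = 22.14°; offset = 20.7·tan 22.14° = 8.421 m.
Layer 3: sin θ = p·2674 = 0.7345 → θ = 47.26°; offset = 23.2·tan 47.26° = 25.107 m.
Summing the layer offsets gives 38.585 m.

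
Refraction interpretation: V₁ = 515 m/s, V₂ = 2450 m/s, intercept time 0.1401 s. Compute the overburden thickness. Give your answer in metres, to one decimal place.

36.9 m

h = tᵢ·V₁·V₂ / (2·√(V₂²−V₁²)).
√(V₂²−V₁²) = √(2450² − 515²) = 2395.3 m/s.
h = 0.1401 s × 515 × 2450 / (2 × 2395.3) = 36.90 m.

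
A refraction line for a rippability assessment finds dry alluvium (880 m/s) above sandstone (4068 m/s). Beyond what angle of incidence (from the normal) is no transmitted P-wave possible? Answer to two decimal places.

Critical incidence: sin θ_c = V₁/V₂ = 880/4068 = 0.2163.
θ_c = arcsin 0.2163 = 12.49°.

12.49°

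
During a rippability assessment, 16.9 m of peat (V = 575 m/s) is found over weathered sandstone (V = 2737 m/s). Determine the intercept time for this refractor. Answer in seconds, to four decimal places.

0.0575 s

tᵢ = 2h·√(V₂²−V₁²)/(V₁V₂).
√(V₂²−V₁²) = √(2737²−575²) = 2675.9 m/s.
tᵢ = 2·16.9·2675.9/(575·2737) = 0.05747 s.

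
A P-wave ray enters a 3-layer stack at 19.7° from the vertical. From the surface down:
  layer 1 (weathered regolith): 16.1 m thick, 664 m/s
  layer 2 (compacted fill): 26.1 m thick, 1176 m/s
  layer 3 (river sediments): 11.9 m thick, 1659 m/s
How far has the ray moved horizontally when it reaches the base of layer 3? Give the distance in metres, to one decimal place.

p = sin θ₁/V₁ = sin 19.7°/664 = 5.0767e-04 s/m is conserved through the stack.
Layer 1: θ = 19.70°; offset = 16.1·tan 19.70° = 5.765 m.
Layer 2: sin θ = p·1176 = 0.5970 → θ = 36.66°; offset = 26.1·tan 36.66° = 19.424 m.
Layer 3: sin θ = p·1659 = 0.8422 → θ = 57.38°; offset = 11.9·tan 57.38° = 18.591 m.
Total horizontal offset = 43.779 m.

43.8 m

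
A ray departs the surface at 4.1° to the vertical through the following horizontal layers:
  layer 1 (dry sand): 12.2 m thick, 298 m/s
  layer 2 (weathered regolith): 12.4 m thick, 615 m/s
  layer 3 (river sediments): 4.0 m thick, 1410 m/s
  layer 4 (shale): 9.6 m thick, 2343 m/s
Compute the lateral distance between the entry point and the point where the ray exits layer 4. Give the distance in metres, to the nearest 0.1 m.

10.7 m

Ray parameter p = sin 4.1° / 298 m/s = 2.3992e-04 s/m.
Layer 1: θ = 4.10°; offset = 12.2·tan 4.10° = 0.875 m.
Layer 2: sin θ = p·615 = 0.1476 → θ = 8.49°; offset = 12.4·tan 8.49° = 1.850 m.
Layer 3: sin θ = p·1410 = 0.3383 → θ = 19.77°; offset = 4.0·tan 19.77° = 1.438 m.
Layer 4: sin θ = p·2343 = 0.5621 → θ = 34.20°; offset = 9.6·tan 34.20° = 6.525 m.
Σ offsets = 10.688 m.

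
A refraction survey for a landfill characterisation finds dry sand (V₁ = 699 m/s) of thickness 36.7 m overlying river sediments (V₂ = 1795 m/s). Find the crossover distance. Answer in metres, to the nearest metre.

111 m

θ_c = arcsin(699/1795) = 22.92°, so cos θ_c = 0.9211 and tᵢ = 2h cos θ_c/V₁ = 0.0967 s.
At crossover x/V₁ = x/V₂ + tᵢ ⇒ x = tᵢ/(1/V₁ − 1/V₂) = 0.09672/(1.4306e-03 − 5.5710e-04) = 110.72 m.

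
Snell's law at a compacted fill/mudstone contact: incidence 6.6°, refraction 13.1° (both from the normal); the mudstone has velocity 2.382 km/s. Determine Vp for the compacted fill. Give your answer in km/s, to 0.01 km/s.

1.21 km/s

sin 6.6° = 0.1149; sin 13.1° = 0.2267.
V₁ = V₂·(sin θ₁/sin θ₂) = 2.382·(0.1149/0.2267) = 1.21 km/s.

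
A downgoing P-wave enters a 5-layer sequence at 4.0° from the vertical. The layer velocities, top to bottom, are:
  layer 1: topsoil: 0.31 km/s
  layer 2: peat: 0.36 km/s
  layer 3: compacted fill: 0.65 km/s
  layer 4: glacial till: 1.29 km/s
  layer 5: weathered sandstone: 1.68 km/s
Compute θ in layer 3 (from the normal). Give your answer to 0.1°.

Ray parameter p = sin 4.0° / 0.31 = 2.2502e-01 s/km.
sin θ_3 = p·V_3 = 2.2502e-01 × 0.65 = 0.1463.
θ_3 = 8.41° from the vertical.

8.4°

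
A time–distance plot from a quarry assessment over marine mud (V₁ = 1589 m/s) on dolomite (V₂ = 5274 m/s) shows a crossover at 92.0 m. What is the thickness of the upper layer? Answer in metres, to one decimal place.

33.7 m

h = (x_cross/2)·√((V₂−V₁)/(V₂+V₁)).
(V₂−V₁)/(V₂+V₁) = (5274−1589)/(5274+1589) = 0.5369; √ = 0.7328.
h = (92.0/2)·0.7328 = 33.71 m.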